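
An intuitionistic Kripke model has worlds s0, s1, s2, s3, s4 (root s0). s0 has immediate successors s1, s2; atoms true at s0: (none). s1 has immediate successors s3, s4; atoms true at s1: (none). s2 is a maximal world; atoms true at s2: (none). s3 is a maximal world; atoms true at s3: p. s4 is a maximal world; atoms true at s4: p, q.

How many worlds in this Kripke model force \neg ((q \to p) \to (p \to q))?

1

s0: does not force it — s0 \nVdash \neg ((q \to p) \to (p \to q)) since s2 is accessible from s0 and s2 \Vdash (q \to p) \to (p \to q).
s1: does not force it.
s2: does not force it.
s3: forces it.
s4: does not force it.
Worlds forcing the formula: {s3}.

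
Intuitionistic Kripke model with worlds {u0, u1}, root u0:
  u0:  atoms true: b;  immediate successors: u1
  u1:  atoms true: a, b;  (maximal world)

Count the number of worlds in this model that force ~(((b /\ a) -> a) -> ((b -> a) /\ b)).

u0: does not force it — u0 ||-/- ~(((b /\ a) -> a) -> ((b -> a) /\ b)) since u1 is accessible from u0 and u1 ||- ((b /\ a) -> a) -> ((b -> a) /\ b).
u1: does not force it — u1 ||-/- ~(((b /\ a) -> a) -> ((b -> a) /\ b)) since u1 is accessible from u1 and u1 ||- ((b /\ a) -> a) -> ((b -> a) /\ b).
Worlds forcing the formula: { }.

0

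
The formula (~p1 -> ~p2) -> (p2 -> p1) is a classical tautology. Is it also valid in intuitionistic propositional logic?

No

This is the converse of contraposition, which is not intuitionistically valid.
A Kripke countermodel: worlds w0, w1; order generated by w0 <= w1; atoms true at each world — w0:{p2}; w1:{p1,p2}.
w0 ||-/- (~p1 -> ~p2) -> (p2 -> p1): already at w0 itself, w0 ||- ~p1 -> ~p2 but w0 ||-/- p2 -> p1.
w0 ||-/- p2 -> p1: already at w0 itself, w0 ||- p2 but w0 ||-/- p1.
w0 lacks atom p1, so w0 ||-/- p1.
So the root w0 does not force the formula.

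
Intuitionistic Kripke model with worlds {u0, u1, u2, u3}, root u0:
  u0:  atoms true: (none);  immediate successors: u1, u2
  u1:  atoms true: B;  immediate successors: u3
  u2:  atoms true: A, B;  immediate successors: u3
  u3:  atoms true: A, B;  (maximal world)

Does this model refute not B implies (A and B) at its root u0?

No

u0 forces not B implies (A and B) vacuously: no world accessible from u0 forces the antecedent not B.
So the root u0 forces not B implies (A and B); the model is not a countermodel.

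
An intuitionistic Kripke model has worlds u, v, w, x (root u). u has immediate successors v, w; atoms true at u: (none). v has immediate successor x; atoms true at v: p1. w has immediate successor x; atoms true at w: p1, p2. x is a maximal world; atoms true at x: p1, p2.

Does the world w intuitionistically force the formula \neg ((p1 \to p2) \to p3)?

Yes

w \Vdash \neg ((p1 \to p2) \to p3): no world accessible from w forces (p1 \to p2) \to p3.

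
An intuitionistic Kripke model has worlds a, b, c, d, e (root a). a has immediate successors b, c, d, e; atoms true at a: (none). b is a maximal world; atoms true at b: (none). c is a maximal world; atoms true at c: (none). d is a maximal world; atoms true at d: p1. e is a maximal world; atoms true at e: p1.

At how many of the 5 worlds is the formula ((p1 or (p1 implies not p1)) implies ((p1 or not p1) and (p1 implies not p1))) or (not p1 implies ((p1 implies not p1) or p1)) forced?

5

a: forces it.
b: forces it.
c: forces it.
d: forces it.
e: forces it.
Worlds forcing the formula: {a, b, c, d, e}.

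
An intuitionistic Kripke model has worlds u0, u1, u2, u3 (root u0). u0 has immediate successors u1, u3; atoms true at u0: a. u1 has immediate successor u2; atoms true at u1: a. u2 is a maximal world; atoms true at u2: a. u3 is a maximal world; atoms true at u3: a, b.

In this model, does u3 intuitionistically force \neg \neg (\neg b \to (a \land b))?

Yes

u3 \Vdash \neg \neg (\neg b \to (a \land b)): no world accessible from u3 forces \neg (\neg b \to (a \land b)).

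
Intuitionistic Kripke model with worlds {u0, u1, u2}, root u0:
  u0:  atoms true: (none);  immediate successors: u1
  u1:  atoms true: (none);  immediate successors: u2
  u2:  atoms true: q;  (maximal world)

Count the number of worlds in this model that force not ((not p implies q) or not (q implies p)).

u0: does not force it — u0 does not force not ((not p implies q) or not (q implies p)) since u0 is accessible from u0 and u0 forces (not p implies q) or not (q implies p).
u1: does not force it — u1 does not force not ((not p implies q) or not (q implies p)) since u1 is accessible from u1 and u1 forces (not p implies q) or not (q implies p).
u2: does not force it.
Worlds forcing the formula: { }.

0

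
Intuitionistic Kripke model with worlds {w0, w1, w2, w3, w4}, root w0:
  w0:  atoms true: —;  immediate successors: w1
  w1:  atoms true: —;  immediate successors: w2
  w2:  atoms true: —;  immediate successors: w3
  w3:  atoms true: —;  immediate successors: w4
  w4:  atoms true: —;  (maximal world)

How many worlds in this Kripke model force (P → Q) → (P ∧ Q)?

0

w0: does not force it — w0 ⊮ (P → Q) → (P ∧ Q): already at w0 itself, w0 ⊩ P → Q but w0 ⊮ P ∧ Q.
w1: does not force it.
w2: does not force it.
w3: does not force it.
w4: does not force it.
Worlds forcing the formula: { }.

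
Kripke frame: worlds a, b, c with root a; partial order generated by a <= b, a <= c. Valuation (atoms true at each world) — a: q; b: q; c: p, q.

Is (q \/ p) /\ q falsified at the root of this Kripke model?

a ||- (q \/ p) /\ q since a forces both conjuncts.
So the root a forces (q \/ p) /\ q; the model is not a countermodel.

No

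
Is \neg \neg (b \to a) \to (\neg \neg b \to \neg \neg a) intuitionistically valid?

This is the distribution of double negation over implication, which is intuitionistically derivable.
Assume \neg \neg (b \to a) and \neg \neg b; suppose \neg a. Then b \to a would give \neg b (by contraposition), contradicting \neg \neg b; so \neg (b \to a), contradicting \neg \neg (b \to a). Hence \neg \neg a.

Yes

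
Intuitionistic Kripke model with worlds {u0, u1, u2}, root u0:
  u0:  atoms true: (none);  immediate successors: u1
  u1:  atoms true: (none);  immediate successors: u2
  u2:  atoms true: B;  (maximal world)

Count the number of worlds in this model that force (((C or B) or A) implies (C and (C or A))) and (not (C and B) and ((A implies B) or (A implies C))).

0

u0: does not force it — u0 does not force (((C or B) or A) implies (C and (C or A))) and (not (C and B) and ((A implies B) or (A implies C))) since u0 fails ((C or B) or A) implies (C and (C or A)).
u1: does not force it — u1 does not force (((C or B) or A) implies (C and (C or A))) and (not (C and B) and ((A implies B) or (A implies C))) since u1 fails ((C or B) or A) implies (C and (C or A)).
u2: does not force it.
Worlds forcing the formula: { }.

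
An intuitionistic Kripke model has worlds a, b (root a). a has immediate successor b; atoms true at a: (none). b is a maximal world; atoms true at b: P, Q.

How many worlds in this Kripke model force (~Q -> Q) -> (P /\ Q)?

1

a: does not force it — a ||-/- (~Q -> Q) -> (P /\ Q): already at a itself, a ||- ~Q -> Q but a ||-/- P /\ Q.
b: forces it.
Worlds forcing the formula: {b}.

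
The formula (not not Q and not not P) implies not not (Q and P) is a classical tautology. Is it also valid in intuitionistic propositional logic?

Yes

This is the distribution of double negation over conjunction, which is intuitionistically derivable.
Assume not not Q, not not P, and not (Q and P). From Q we'd get not P (since Q and P is refuted), contradicting not not P; so not Q, contradicting not not Q.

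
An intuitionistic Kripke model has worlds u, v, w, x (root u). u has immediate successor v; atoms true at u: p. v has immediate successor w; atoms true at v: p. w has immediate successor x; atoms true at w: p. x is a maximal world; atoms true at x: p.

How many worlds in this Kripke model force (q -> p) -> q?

u: does not force it — u ||-/- (q -> p) -> q: already at u itself, u ||- q -> p but u ||-/- q.
v: does not force it.
w: does not force it.
x: does not force it.
Worlds forcing the formula: { }.

0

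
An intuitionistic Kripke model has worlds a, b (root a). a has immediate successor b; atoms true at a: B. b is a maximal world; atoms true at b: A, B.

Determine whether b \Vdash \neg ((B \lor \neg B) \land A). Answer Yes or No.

No

b \nVdash \neg ((B \lor \neg B) \land A) since b is accessible from b and b \Vdash (B \lor \neg B) \land A.
b \Vdash (B \lor \neg B) \land A since b forces both conjuncts.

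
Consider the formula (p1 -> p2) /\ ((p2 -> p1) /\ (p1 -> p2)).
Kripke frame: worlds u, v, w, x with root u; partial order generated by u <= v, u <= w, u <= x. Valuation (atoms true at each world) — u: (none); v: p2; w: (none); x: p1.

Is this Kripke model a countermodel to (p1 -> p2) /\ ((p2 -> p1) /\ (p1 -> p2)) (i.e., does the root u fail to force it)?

Yes

u ||-/- (p1 -> p2) /\ ((p2 -> p1) /\ (p1 -> p2)) since u fails p1 -> p2.
So the root u does not force (p1 -> p2) /\ ((p2 -> p1) /\ (p1 -> p2)); the model is a countermodel.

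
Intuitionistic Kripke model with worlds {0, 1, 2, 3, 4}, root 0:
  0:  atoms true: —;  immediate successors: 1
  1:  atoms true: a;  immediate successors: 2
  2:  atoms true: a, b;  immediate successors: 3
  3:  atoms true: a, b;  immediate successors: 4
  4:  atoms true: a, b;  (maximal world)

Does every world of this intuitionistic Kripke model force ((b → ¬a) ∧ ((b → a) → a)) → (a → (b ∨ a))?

0 ⊩ ((b → ¬a) ∧ ((b → a) → a)) → (a → (b ∨ a)) vacuously: no world accessible from 0 forces the antecedent (b → ¬a) ∧ ((b → a) → a).
Since the root 0 forces ((b → ¬a) ∧ ((b → a) → a)) → (a → (b ∨ a)) and forcing is persistent (monotone upward), every world forces it.

Yes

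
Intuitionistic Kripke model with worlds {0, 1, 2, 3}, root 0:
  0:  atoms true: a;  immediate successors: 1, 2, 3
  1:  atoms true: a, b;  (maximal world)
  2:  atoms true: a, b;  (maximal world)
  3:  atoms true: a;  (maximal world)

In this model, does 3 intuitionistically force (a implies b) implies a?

Yes

3 forces (a implies b) implies a vacuously: no world accessible from 3 forces the antecedent a implies b.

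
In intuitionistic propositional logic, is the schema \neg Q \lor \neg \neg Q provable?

No

This is the weak law of excluded middle, which is not intuitionistically valid.
A Kripke countermodel: worlds u0, u1, u2; order generated by u0 \le u1, u0 \le u2; atoms true at each world — u0:{}; u1:{Q}; u2:{}.
u0 \nVdash \neg Q \lor \neg \neg Q: neither disjunct is forced at u0.
u0 \nVdash \neg Q since u1 is accessible from u0 and u1 \Vdash Q.
So the root u0 does not force the formula.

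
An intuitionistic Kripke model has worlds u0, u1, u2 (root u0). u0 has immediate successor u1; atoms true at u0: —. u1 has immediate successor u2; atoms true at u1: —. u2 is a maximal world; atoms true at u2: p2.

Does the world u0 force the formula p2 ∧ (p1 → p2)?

u0 ⊮ p2 ∧ (p1 → p2) since u0 fails p2.

No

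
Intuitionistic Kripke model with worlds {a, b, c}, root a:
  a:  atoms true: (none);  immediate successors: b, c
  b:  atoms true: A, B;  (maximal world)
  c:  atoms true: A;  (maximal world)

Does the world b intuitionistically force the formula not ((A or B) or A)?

b does not force not ((A or B) or A) since b is accessible from b and b forces (A or B) or A.
b forces (A or B) or A via the disjunct A or B.

No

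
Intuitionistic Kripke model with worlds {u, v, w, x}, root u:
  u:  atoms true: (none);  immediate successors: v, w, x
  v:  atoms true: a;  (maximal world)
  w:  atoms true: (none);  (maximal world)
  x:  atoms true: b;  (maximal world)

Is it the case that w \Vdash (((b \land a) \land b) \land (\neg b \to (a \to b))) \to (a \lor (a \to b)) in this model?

Yes

w \Vdash (((b \land a) \land b) \land (\neg b \to (a \to b))) \to (a \lor (a \to b)) vacuously: no world accessible from w forces the antecedent ((b \land a) \land b) \land (\neg b \to (a \to b)).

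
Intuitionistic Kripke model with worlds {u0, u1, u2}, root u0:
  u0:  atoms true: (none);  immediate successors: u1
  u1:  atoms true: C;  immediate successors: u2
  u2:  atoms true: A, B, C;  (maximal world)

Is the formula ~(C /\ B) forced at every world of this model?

No

Not every world: u0 ||-/- ~(C /\ B).
u0 ||-/- ~(C /\ B) since u2 is accessible from u0 and u2 ||- C /\ B.
u2 ||- C /\ B since u2 forces both conjuncts.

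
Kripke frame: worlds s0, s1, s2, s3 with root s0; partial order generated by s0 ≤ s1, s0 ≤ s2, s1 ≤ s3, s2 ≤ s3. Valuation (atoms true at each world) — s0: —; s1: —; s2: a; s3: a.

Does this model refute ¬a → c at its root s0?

No

s0 ⊩ ¬a → c vacuously: no world accessible from s0 forces the antecedent ¬a.
So the root s0 forces ¬a → c; the model is not a countermodel.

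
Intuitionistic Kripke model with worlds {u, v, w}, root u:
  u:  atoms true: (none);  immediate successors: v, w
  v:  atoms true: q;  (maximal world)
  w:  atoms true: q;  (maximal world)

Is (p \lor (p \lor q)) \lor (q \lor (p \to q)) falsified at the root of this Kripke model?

u \Vdash (p \lor (p \lor q)) \lor (q \lor (p \to q)) via the disjunct q \lor (p \to q).
So the root u forces (p \lor (p \lor q)) \lor (q \lor (p \to q)); the model is not a countermodel.

No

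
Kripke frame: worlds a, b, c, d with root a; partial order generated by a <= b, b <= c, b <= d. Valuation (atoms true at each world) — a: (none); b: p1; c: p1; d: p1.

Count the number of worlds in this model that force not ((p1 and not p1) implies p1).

a: does not force it — a does not force not ((p1 and not p1) implies p1) since a is accessible from a and a forces (p1 and not p1) implies p1.
b: does not force it — b does not force not ((p1 and not p1) implies p1) since b is accessible from b and b forces (p1 and not p1) implies p1.
c: does not force it — c does not force not ((p1 and not p1) implies p1) since c is accessible from c and c forces (p1 and not p1) implies p1.
d: does not force it.
Worlds forcing the formula: { }.

0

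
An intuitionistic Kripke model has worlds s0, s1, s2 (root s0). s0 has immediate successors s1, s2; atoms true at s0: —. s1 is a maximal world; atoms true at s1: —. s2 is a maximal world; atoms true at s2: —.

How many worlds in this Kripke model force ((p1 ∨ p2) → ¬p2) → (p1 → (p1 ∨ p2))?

3

s0: forces it.
s1: forces it.
s2: forces it.
Worlds forcing the formula: {s0, s1, s2}.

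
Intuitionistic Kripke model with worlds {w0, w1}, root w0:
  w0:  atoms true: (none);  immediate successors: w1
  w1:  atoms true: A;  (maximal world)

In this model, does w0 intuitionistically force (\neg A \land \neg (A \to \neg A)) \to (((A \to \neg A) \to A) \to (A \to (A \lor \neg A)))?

Yes

w0 \Vdash (\neg A \land \neg (A \to \neg A)) \to (((A \to \neg A) \to A) \to (A \to (A \lor \neg A))) vacuously: no world accessible from w0 forces the antecedent \neg A \land \neg (A \to \neg A).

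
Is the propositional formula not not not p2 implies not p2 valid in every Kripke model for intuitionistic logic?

This is triple-negation reduction, which is intuitionistically derivable.
Assume not not not p2 and suppose p2. Then not not p2 (double-negation introduction), contradicting not not not p2. So not p2.

Yes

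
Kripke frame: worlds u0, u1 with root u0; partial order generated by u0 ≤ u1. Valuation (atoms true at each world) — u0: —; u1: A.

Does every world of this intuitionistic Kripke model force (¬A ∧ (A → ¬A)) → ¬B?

Yes

u0 ⊩ (¬A ∧ (A → ¬A)) → ¬B vacuously: no world accessible from u0 forces the antecedent ¬A ∧ (A → ¬A).
Since the root u0 forces (¬A ∧ (A → ¬A)) → ¬B and forcing is persistent (monotone upward), every world forces it.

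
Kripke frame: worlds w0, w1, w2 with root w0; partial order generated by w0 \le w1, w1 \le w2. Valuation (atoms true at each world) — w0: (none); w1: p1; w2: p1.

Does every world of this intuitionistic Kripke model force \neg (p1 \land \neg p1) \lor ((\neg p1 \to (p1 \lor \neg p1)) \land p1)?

w0 \Vdash \neg (p1 \land \neg p1) \lor ((\neg p1 \to (p1 \lor \neg p1)) \land p1) via the disjunct \neg (p1 \land \neg p1).
Since the root w0 forces \neg (p1 \land \neg p1) \lor ((\neg p1 \to (p1 \lor \neg p1)) \land p1) and forcing is persistent (monotone upward), every world forces it.

Yes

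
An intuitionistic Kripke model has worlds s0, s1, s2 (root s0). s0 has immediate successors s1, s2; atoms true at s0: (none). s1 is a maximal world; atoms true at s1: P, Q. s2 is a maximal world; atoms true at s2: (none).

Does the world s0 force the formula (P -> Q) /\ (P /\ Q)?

No

s0 ||-/- (P -> Q) /\ (P /\ Q) since s0 fails P /\ Q.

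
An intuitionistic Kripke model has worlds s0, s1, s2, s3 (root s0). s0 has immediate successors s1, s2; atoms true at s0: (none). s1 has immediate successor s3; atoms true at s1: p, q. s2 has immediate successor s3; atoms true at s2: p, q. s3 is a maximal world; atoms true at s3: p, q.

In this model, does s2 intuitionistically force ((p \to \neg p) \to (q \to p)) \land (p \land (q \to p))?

Yes

s2 \Vdash ((p \to \neg p) \to (q \to p)) \land (p \land (q \to p)) since s2 forces both conjuncts.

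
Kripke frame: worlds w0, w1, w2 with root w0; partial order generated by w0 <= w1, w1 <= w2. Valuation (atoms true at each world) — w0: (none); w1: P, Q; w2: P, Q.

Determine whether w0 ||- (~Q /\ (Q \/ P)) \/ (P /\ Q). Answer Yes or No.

w0 ||-/- (~Q /\ (Q \/ P)) \/ (P /\ Q): neither disjunct is forced at w0.
w0 ||-/- ~Q /\ (Q \/ P) since w0 fails ~Q.

No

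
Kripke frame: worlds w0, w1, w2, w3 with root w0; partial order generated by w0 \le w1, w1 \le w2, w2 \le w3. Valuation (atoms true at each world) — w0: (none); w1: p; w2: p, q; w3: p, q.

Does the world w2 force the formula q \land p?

w2 \Vdash q \land p since w2 forces both conjuncts.

Yes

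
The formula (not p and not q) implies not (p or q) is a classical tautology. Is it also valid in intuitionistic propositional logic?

This is a constructively valid De Morgan direction (conjunction of negations to negated disjunction), which is intuitionistically derivable.
If both not p and not q hold at a world, no accessible world forces p or forces q, so none forces p or q.

Yes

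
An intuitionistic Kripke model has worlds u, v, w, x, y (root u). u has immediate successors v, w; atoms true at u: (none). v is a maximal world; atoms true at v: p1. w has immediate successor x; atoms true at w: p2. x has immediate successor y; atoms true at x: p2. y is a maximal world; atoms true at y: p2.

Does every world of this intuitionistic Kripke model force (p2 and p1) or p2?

Not every world: u does not force (p2 and p1) or p2.
u does not force (p2 and p1) or p2: neither disjunct is forced at u.
u does not force p2 and p1 since u fails p2.

No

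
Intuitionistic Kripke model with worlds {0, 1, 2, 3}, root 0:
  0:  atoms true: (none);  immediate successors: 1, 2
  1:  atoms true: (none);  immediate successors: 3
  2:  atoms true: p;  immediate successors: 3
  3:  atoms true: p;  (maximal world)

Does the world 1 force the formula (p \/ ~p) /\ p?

No

1 ||-/- (p \/ ~p) /\ p since 1 fails p \/ ~p.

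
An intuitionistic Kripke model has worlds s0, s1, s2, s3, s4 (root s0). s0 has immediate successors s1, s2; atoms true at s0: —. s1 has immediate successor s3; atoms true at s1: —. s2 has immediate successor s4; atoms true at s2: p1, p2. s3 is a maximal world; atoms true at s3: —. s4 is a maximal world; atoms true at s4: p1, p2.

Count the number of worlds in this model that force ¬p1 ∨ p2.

s0: does not force it — s0 ⊮ ¬p1 ∨ p2: neither disjunct is forced at s0.
s1: forces it.
s2: forces it.
s3: forces it.
s4: forces it.
Worlds forcing the formula: {s1, s2, s3, s4}.

4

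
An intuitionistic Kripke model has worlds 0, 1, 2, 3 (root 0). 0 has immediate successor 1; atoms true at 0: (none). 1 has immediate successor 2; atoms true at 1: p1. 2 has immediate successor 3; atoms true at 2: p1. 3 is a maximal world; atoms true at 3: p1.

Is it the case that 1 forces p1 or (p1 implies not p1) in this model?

Yes

1 forces p1 or (p1 implies not p1) via the disjunct p1.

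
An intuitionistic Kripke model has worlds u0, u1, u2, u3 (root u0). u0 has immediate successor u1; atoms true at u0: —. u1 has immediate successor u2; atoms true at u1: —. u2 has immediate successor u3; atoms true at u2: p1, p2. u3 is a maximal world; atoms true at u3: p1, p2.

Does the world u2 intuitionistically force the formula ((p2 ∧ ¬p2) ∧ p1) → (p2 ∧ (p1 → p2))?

u2 ⊩ ((p2 ∧ ¬p2) ∧ p1) → (p2 ∧ (p1 → p2)) vacuously: no world accessible from u2 forces the antecedent (p2 ∧ ¬p2) ∧ p1.

Yes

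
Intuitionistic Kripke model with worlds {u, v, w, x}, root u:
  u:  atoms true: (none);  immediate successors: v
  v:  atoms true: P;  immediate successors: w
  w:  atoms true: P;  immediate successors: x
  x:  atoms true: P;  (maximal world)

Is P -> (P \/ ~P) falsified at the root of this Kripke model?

u ||- P -> (P \/ ~P): every world accessible from u that forces P (namely v, w, x) also forces P \/ ~P.
So the root u forces P -> (P \/ ~P); the model is not a countermodel.

No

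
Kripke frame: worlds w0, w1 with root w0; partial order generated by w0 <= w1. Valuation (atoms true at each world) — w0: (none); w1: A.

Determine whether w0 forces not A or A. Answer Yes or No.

No

w0 does not force not A or A: neither disjunct is forced at w0.
w0 does not force not A since w1 is accessible from w0 and w1 forces A.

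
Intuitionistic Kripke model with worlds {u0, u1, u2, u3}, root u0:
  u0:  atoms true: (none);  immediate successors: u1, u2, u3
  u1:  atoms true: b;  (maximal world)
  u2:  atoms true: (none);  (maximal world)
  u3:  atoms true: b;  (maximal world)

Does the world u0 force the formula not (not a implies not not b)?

u0 does not force not (not a implies not not b) since u1 is accessible from u0 and u1 forces not a implies not not b.
u1 forces not a implies not not b: every world accessible from u1 that forces not a (namely u1) also forces not not b.

No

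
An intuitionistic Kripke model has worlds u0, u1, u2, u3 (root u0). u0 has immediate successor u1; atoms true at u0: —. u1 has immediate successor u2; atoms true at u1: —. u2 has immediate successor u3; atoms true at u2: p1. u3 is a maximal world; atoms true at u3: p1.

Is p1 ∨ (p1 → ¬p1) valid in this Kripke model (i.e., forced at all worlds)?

No

Not every world: u0 ⊮ p1 ∨ (p1 → ¬p1).
u0 ⊮ p1 ∨ (p1 → ¬p1): neither disjunct is forced at u0.
u0 lacks atom p1, so u0 ⊮ p1.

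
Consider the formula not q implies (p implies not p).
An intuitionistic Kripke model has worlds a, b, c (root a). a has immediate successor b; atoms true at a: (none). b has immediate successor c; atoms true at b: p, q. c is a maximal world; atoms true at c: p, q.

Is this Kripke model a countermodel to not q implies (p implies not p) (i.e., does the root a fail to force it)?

No

a forces not q implies (p implies not p) vacuously: no world accessible from a forces the antecedent not q.
So the root a forces not q implies (p implies not p); the model is not a countermodel.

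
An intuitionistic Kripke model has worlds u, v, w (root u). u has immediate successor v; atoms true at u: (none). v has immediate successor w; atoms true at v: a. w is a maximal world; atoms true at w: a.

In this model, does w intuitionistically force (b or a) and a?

Yes

w forces (b or a) and a since w forces both conjuncts.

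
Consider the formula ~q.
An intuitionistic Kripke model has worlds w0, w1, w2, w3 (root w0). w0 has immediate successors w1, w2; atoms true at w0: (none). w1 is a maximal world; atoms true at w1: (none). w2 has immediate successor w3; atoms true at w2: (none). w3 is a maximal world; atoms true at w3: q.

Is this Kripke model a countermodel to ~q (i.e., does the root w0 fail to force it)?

Yes

w0 ||-/- ~q since w3 is accessible from w0 and w3 ||- q.
So the root w0 does not force ~q; the model is a countermodel.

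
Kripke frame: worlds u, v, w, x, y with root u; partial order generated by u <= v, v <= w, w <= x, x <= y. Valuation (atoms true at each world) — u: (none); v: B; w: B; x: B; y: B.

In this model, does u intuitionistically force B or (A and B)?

u does not force B or (A and B): neither disjunct is forced at u.
u lacks atom B, so u does not force B.

No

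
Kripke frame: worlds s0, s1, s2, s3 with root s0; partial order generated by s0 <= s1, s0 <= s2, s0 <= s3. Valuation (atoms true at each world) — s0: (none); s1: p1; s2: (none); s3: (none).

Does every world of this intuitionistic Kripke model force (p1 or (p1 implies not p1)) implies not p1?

No

Not every world: s0 does not force (p1 or (p1 implies not p1)) implies not p1.
s0 does not force (p1 or (p1 implies not p1)) implies not p1: at the accessible world s1, s1 forces p1 or (p1 implies not p1) but s1 does not force not p1.
s1 does not force not p1 since s1 is accessible from s1 and s1 forces p1.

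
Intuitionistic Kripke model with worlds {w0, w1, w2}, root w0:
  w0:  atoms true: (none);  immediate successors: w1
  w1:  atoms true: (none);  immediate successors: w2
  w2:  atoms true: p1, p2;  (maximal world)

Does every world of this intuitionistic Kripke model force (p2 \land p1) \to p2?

Yes

w0 \Vdash (p2 \land p1) \to p2: every world accessible from w0 that forces p2 \land p1 (namely w2) also forces p2.
Since the root w0 forces (p2 \land p1) \to p2 and forcing is persistent (monotone upward), every world forces it.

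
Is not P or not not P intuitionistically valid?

No

This is the weak law of excluded middle, which is not intuitionistically valid.
A Kripke countermodel: worlds a, b, c; order generated by a <= b, a <= c; atoms true at each world — a:{}; b:{P}; c:{}.
a does not force not P or not not P: neither disjunct is forced at a.
a does not force not P since b is accessible from a and b forces P.
So the root a does not force the formula.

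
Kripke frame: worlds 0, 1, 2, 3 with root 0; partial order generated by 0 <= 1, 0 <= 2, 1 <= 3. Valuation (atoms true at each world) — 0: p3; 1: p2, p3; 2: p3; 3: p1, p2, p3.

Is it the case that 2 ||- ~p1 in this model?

2 ||- ~p1: no world accessible from 2 forces p1.

Yes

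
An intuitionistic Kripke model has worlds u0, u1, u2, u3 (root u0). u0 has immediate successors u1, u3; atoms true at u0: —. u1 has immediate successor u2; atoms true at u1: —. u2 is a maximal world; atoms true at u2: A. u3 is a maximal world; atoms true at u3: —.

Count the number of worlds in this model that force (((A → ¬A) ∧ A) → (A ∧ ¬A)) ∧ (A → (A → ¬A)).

u0: does not force it — u0 ⊮ (((A → ¬A) ∧ A) → (A ∧ ¬A)) ∧ (A → (A → ¬A)) since u0 fails A → (A → ¬A).
u1: does not force it — u1 ⊮ (((A → ¬A) ∧ A) → (A ∧ ¬A)) ∧ (A → (A → ¬A)) since u1 fails A → (A → ¬A).
u2: does not force it.
u3: forces it.
Worlds forcing the formula: {u3}.

1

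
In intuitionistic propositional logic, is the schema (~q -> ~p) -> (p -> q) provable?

No

This is the converse of contraposition, which is not intuitionistically valid.
A Kripke countermodel: worlds s0, s1; order generated by s0 <= s1; atoms true at each world — s0:{p}; s1:{p,q}.
s0 ||-/- (~q -> ~p) -> (p -> q): already at s0 itself, s0 ||- ~q -> ~p but s0 ||-/- p -> q.
s0 ||-/- p -> q: already at s0 itself, s0 ||- p but s0 ||-/- q.
s0 lacks atom q, so s0 ||-/- q.
So the root s0 does not force the formula.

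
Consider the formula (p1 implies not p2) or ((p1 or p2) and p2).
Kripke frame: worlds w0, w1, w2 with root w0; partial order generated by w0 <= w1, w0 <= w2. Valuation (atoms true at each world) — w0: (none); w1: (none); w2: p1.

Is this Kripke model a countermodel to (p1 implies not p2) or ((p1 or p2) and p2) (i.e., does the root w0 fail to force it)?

w0 forces (p1 implies not p2) or ((p1 or p2) and p2) via the disjunct p1 implies not p2.
So the root w0 forces (p1 implies not p2) or ((p1 or p2) and p2); the model is not a countermodel.

No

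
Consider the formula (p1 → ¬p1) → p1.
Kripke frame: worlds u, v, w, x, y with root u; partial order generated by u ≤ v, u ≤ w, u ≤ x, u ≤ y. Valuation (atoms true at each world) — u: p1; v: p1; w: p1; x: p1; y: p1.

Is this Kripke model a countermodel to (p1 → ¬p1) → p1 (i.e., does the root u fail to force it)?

u ⊩ (p1 → ¬p1) → p1 vacuously: no world accessible from u forces the antecedent p1 → ¬p1.
So the root u forces (p1 → ¬p1) → p1; the model is not a countermodel.

No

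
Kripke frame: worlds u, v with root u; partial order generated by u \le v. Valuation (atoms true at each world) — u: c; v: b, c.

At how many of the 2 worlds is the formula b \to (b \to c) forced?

u: forces it.
v: forces it.
Worlds forcing the formula: {u, v}.

2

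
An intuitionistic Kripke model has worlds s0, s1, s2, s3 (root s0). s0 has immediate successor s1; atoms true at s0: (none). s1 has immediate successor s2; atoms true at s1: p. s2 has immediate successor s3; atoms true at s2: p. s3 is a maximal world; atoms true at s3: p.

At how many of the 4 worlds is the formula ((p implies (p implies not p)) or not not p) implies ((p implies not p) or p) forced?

s0: does not force it — s0 does not force ((p implies (p implies not p)) or not not p) implies ((p implies not p) or p): already at s0 itself, s0 forces (p implies (p implies not p)) or not not p but s0 does not force (p implies not p) or p.
s1: forces it.
s2: forces it.
s3: forces it.
Worlds forcing the formula: {s1, s2, s3}.

3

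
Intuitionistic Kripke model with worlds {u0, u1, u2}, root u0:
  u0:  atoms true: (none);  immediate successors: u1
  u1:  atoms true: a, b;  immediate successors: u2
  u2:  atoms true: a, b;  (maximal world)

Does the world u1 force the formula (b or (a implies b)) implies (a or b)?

Yes

u1 forces (b or (a implies b)) implies (a or b): every world accessible from u1 that forces b or (a implies b) (namely u1, u2) also forces a or b.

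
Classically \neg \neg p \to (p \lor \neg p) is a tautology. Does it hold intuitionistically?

This is a variant of double-negation elimination (deriving excluded middle from double negation), which is not intuitionistically valid.
A Kripke countermodel: worlds a, b; order generated by a \le b; atoms true at each world — a:{}; b:{p}.
a \nVdash \neg \neg p \to (p \lor \neg p): already at a itself, a \Vdash \neg \neg p but a \nVdash p \lor \neg p.
a \nVdash p \lor \neg p: neither disjunct is forced at a.
a lacks atom p, so a \nVdash p.
So the root a does not force the formula.

No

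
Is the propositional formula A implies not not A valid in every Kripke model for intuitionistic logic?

Yes

This is double-negation introduction, which is intuitionistically derivable.
If a world forces A then every accessible world forces A (persistence), so none forces not A; hence not not A.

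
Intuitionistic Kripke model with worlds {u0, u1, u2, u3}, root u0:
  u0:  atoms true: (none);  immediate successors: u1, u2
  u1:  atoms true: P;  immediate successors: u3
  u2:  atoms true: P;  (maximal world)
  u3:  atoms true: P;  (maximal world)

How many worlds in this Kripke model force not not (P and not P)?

u0: does not force it — u0 does not force not not (P and not P) since u0 is accessible from u0 and u0 forces not (P and not P).
u1: does not force it — u1 does not force not not (P and not P) since u1 is accessible from u1 and u1 forces not (P and not P).
u2: does not force it — u2 does not force not not (P and not P) since u2 is accessible from u2 and u2 forces not (P and not P).
u3: does not force it.
Worlds forcing the formula: { }.

0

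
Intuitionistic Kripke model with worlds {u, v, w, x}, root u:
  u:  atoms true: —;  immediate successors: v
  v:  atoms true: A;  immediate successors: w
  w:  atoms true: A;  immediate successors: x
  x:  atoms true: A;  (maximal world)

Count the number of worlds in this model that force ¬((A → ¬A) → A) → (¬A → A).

u: forces it.
v: forces it.
w: forces it.
x: forces it.
Worlds forcing the formula: {u, v, w, x}.

4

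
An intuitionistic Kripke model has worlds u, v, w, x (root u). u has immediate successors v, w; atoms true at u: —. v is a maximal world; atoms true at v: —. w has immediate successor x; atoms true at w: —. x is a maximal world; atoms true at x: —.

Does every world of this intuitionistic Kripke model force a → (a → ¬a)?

Yes

u ⊩ a → (a → ¬a) vacuously: no world accessible from u forces the antecedent a.
Since the root u forces a → (a → ¬a) and forcing is persistent (monotone upward), every world forces it.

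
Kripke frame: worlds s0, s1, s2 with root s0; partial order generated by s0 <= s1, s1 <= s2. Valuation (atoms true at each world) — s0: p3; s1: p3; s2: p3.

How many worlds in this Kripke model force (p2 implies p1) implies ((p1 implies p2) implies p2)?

0

s0: does not force it — s0 does not force (p2 implies p1) implies ((p1 implies p2) implies p2): already at s0 itself, s0 forces p2 implies p1 but s0 does not force (p1 implies p2) implies p2.
s1: does not force it — s1 does not force (p2 implies p1) implies ((p1 implies p2) implies p2): already at s1 itself, s1 forces p2 implies p1 but s1 does not force (p1 implies p2) implies p2.
s2: does not force it.
Worlds forcing the formula: { }.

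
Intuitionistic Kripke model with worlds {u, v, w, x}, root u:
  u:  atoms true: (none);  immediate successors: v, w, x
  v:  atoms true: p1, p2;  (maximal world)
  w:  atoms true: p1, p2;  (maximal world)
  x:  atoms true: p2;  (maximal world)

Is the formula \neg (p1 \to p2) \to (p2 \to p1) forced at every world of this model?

u \Vdash \neg (p1 \to p2) \to (p2 \to p1) vacuously: no world accessible from u forces the antecedent \neg (p1 \to p2).
Since the root u forces \neg (p1 \to p2) \to (p2 \to p1) and forcing is persistent (monotone upward), every world forces it.

Yes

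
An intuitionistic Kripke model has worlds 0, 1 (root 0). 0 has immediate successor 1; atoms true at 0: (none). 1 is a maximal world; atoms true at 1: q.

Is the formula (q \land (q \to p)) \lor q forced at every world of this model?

No

Not every world: 0 \nVdash (q \land (q \to p)) \lor q.
0 \nVdash (q \land (q \to p)) \lor q: neither disjunct is forced at 0.
0 \nVdash q \land (q \to p) since 0 fails q.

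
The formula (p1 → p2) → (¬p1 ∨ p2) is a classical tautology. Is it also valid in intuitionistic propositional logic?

No

This is the material-implication-as-disjunction principle, which is not intuitionistically valid.
A Kripke countermodel: worlds 0, 1; order generated by 0 ≤ 1; atoms true at each world — 0:{}; 1:{p1,p2}.
0 ⊮ (p1 → p2) → (¬p1 ∨ p2): already at 0 itself, 0 ⊩ p1 → p2 but 0 ⊮ ¬p1 ∨ p2.
0 ⊮ ¬p1 ∨ p2: neither disjunct is forced at 0.
0 ⊮ ¬p1 since 1 is accessible from 0 and 1 ⊩ p1.
So the root 0 does not force the formula.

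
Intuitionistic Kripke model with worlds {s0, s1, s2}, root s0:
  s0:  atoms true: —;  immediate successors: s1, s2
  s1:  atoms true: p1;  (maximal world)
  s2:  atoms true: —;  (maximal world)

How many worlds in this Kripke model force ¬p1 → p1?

1

s0: does not force it — s0 ⊮ ¬p1 → p1: at the accessible world s2, s2 ⊩ ¬p1 but s2 ⊮ p1.
s1: forces it.
s2: does not force it.
Worlds forcing the formula: {s1}.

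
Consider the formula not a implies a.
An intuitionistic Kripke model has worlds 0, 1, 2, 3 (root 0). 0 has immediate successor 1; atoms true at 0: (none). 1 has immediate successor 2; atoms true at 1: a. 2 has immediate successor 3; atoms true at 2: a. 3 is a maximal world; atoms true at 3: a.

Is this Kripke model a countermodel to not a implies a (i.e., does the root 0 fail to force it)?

0 forces not a implies a vacuously: no world accessible from 0 forces the antecedent not a.
So the root 0 forces not a implies a; the model is not a countermodel.

No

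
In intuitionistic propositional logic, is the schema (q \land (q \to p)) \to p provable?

This is modus ponens in implicational form, which is intuitionistically derivable.
If a world forces q and q \to p, then applying the implication at that world (which is accessible from itself) gives p.

Yes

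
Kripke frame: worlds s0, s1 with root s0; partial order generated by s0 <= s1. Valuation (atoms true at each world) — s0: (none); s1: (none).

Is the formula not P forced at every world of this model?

Yes

s0 forces not P: no world accessible from s0 forces P.
Since the root s0 forces not P and forcing is persistent (monotone upward), every world forces it.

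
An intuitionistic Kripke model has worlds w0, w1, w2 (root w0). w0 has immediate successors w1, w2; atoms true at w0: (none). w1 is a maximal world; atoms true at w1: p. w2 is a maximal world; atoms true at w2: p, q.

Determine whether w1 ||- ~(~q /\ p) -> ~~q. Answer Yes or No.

w1 ||- ~(~q /\ p) -> ~~q vacuously: no world accessible from w1 forces the antecedent ~(~q /\ p).

Yes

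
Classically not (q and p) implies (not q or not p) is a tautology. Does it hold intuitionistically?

No

This is the constructively invalid direction of De Morgan's law for conjunction, which is not intuitionistically valid.
A Kripke countermodel: worlds u, v, w; order generated by u <= v, u <= w; atoms true at each world — u:{}; v:{q}; w:{p}.
u does not force not (q and p) implies (not q or not p): already at u itself, u forces not (q and p) but u does not force not q or not p.
u does not force not q or not p: neither disjunct is forced at u.
u does not force not q since v is accessible from u and v forces q.
So the root u does not force the formula.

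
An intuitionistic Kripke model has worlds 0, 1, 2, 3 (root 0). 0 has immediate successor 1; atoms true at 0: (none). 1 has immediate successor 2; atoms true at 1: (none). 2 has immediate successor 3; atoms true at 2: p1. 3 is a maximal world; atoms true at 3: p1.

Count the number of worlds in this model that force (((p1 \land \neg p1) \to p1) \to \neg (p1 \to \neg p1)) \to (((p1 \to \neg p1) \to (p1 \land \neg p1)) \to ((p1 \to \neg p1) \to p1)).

0: forces it.
1: forces it.
2: forces it.
3: forces it.
Worlds forcing the formula: {0, 1, 2, 3}.

4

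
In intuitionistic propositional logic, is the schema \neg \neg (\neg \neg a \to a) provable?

Yes

This is the double negation of double-negation elimination, which is intuitionistically derivable.
By Glivenko's theorem the double negation of any classical propositional tautology is intuitionistically provable; \neg \neg a \to a is classically a tautology.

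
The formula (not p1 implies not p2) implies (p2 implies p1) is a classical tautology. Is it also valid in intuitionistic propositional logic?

No

This is the converse of contraposition, which is not intuitionistically valid.
A Kripke countermodel: worlds u, v; order generated by u <= v; atoms true at each world — u:{p2}; v:{p1,p2}.
u does not force (not p1 implies not p2) implies (p2 implies p1): already at u itself, u forces not p1 implies not p2 but u does not force p2 implies p1.
u does not force p2 implies p1: already at u itself, u forces p2 but u does not force p1.
u lacks atom p1, so u does not force p1.
So the root u does not force the formula.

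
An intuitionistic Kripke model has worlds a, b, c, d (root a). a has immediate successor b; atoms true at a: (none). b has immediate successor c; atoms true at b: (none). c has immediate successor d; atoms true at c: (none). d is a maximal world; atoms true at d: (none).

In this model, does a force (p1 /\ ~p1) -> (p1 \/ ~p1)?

Yes

a ||- (p1 /\ ~p1) -> (p1 \/ ~p1) vacuously: no world accessible from a forces the antecedent p1 /\ ~p1.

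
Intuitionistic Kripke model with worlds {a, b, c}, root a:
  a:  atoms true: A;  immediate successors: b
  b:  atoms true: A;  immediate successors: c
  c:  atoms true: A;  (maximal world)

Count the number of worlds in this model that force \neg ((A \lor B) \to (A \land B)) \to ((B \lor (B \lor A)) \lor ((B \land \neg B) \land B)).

3

a: forces it.
b: forces it.
c: forces it.
Worlds forcing the formula: {a, b, c}.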